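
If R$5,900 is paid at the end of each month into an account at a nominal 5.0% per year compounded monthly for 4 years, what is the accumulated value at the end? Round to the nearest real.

R$312,788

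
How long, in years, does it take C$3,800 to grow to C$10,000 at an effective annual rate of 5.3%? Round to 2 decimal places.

18.74 years

n = ln(10000/3800) / ln(1+0.053) = ln(2.63158) / 0.051643 = 18.7359 years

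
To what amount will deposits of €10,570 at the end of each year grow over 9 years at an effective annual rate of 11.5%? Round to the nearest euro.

€152,909

Accumulation factor s(9|0.115) = 14.466343; FV = 10570 × 14.466343 = 152,909.2451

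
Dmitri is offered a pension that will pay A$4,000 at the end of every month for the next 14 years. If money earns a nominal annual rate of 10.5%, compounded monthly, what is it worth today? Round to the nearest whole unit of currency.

Periodic rate i = 0.105/12 = 0.00875; n = 14 × 12 = 168 periods.
PV = PMT · [1 − (1+i)^(−n)] / i = 4000 · 87.839962 = 351,359.8473

A$351,360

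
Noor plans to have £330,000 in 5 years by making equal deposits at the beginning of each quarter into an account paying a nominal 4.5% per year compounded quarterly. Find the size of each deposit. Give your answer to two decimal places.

i = 0.045/4 = 0.01125 per quarter; n = 5·4 = 20.
PMT = 330000 / ( [(1+0.01125)^20 − 1] / 0.01125 × (1+i) ) = 330000 / 22.539686 = 14,640.8430

£14,640.84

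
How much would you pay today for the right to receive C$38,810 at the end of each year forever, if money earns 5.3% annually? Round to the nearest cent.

C$732,264.15

PV = PMT / i = 38810 / 0.053 = 732,264.1509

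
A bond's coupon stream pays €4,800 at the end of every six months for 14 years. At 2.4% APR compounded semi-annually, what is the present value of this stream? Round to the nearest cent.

Periodic rate i = 0.024/2 = 0.012; n = 14 × 2 = 28 periods.
PV = 4800 × [1 − (1+0.012)^(−28)] / 0.012 = 4800 × 23.662184 = 113,578.4826

€113,578.48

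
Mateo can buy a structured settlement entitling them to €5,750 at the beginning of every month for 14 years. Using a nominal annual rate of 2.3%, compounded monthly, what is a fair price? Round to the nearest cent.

€826,816.99

i = 0.023/12 = 0.00191667 per month; n = 14·12 = 168.
Annuity factor a(168|0.00191667) × (1+i) = 143.794260; PV = 5750 × 143.794260 = 826,816.9934
(Beginning-of-period payments → annuity-due factor ×(1+i).)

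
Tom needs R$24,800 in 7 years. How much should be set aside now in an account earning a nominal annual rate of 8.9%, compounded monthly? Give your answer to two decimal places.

With 12 periods per year: i = 0.00741667, n = 84.
PV = 24,800 / (1 + 0.00741667)^84 = 24,800 / 1.860232 = 13,331.6724

R$13,331.67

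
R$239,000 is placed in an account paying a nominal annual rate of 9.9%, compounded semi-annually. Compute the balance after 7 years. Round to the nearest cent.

R$470,058.71

i = 0.099/2 = 0.0495 per half-year; n = 7·2 = 14.
FV = PV·(1+i)^n = 239,000 × 1.966773 = 470,058.7072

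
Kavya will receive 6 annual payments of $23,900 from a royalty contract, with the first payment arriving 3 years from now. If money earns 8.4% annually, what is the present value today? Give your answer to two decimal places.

Value one period before first payment (t=2): 23900 × [1 − (1+0.084)^(−6)] / 0.084 = 23900 × 4.567314 = 109,158.8087
Discount back 2 years: 109,158.8087 × (1+0.084)^(−2) = 109,158.8087 × 0.851023 = 92,896.6863

$92,896.69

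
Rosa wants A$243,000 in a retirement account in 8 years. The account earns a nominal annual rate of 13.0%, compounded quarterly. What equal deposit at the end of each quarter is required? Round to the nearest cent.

i = 0.13/4 = 0.0325 per quarter; n = 8·4 = 32.
FV-annuity factor = 54.855372; PMT = 243000 / 54.855372 = 4,429.8305

A$4,429.83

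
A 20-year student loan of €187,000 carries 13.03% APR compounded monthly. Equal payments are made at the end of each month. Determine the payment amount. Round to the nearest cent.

i = 0.1303/12 = 0.0108583 per month; n = 20·12 = 240.
PMT = 187000 / ( [1 − (1+0.0108583)^(−240)] / 0.0108583 ) = 187000 / 85.199663 = 2,194.8444

€2,194.84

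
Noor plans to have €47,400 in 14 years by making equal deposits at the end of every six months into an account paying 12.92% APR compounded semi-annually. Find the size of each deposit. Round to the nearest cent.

€641.86

With 2 periods per year: i = 0.0646, n = 28.
PMT = 47400 / ( [(1+0.0646)^28 − 1] / 0.0646 ) = 47400 / 73.848289 = 641.8564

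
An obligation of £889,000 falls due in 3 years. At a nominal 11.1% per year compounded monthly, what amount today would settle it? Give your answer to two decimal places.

£638,184.82

Periodic rate i = 0.111/12 = 0.00925; n = 3 × 12 = 36 periods.
Discount factor = (1+0.00925)^(−36) = 0.717868; PV = 889,000 × 0.717868 = 638,184.8204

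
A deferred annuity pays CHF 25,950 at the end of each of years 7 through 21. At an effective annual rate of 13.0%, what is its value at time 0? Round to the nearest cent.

CHF 80,548.81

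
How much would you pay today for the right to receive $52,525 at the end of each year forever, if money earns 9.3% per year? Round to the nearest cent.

$564,784.95

PV = C/r = 52525/0.093 = 564,784.9462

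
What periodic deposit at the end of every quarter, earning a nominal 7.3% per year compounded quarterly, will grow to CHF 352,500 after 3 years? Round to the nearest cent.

CHF 26,541.93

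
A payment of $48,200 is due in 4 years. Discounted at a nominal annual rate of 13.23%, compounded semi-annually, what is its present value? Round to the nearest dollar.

$28,874

Periodic rate i = 0.1323/2 = 0.06615; n = 4 × 2 = 8 periods.
PV = FV·(1+i)^(−n) = 48,200 × 0.599037 = 28,873.5742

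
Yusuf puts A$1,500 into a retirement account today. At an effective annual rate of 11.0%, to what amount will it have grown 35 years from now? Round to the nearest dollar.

1,500 × (1+0.11)^35 = 1,500 × 38.574851 = 57,862.2765

A$57,862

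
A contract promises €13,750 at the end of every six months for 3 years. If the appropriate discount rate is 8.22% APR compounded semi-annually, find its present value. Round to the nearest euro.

€71,822

With 2 periods per year: i = 0.0411, n = 6.
Annuity factor a(6|0.0411) = 5.223416; PV = 13750 × 5.223416 = 71,821.9766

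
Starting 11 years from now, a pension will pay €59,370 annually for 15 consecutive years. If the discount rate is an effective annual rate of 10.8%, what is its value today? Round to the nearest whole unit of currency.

€154,797

PV at t=10 (ordinary 15-year annuity): 59370 × a(15|0.108) = 59370 × 7.270969 = 431,677.4149
PV₀ = 431,677.4149 / (1+0.108)^10 = 431,677.4149 / 2.788673 = 154,796.7090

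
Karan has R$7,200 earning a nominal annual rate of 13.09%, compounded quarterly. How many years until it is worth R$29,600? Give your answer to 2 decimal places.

10.98 years

Periodic rate i = 0.1309/4 = 0.032725.
n = ln(29600/7200) / ln(1+0.032725) = ln(4.11111) / 0.032201 = 43.9022 quarters
= 43.9022/4 years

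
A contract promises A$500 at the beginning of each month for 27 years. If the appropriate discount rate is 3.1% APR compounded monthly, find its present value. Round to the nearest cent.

i = 0.031/12 = 0.00258333 per month; n = 27·12 = 324.
Annuity factor a(324|0.00258333) × (1+i) = 219.866454; PV = 500 × 219.866454 = 109,933.2271
Payments are at the start of each period, so multiply by (1+i).

A$109,933.23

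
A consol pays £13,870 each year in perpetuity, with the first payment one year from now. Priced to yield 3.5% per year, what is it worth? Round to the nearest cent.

£396,285.71

PV = PMT / i = 13870 / 0.035 = 396,285.7143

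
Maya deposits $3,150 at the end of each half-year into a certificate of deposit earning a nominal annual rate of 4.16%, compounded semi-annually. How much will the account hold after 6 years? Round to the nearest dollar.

$42,439

i = 0.0416/2 = 0.0208 per half-year; n = 6·2 = 12.
Accumulation factor s(12|0.0208) = 13.472587; FV = 3150 × 13.472587 = 42,438.6496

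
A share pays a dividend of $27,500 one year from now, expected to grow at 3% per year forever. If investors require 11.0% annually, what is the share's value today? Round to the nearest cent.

PV = D₁/(r − g) = 27500/(0.11 − 0.03) = 343,750.0000

$343,750.00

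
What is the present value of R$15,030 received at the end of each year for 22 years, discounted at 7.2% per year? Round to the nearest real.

R$163,529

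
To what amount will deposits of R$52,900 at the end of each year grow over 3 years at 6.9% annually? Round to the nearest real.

FV = 52900 × [(1+0.069)^3 − 1] / 0.069 = 52900 × 3.211761 = 169,902.1569

R$169,902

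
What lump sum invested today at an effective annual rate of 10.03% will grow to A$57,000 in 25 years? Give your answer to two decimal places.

PV = FV·(1+i)^(−n) = 57,000 × 0.091669 = 5,225.1292

A$5,225.13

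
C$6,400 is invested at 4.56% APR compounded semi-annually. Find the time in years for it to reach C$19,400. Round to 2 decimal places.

Periodic rate i = 0.0456/2 = 0.0228.
(1+i)^n = 19400/6400 = 3.03125, so n = ln 3.03125 / ln 1.0228 = 49.1917 half-years
= 49.1917/2 years

24.60 years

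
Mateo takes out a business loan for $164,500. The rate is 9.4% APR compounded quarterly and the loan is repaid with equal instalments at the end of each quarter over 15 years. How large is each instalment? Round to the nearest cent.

$5,141.71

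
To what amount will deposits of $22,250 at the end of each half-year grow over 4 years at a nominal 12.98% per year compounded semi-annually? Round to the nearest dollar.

$224,129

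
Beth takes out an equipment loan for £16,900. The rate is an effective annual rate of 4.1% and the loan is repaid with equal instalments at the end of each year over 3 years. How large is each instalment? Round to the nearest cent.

£6,101.45

PMT = 16900 / ( [1 − (1+0.041)^(−3)] / 0.041 ) = 16900 / 2.769832 = 6,101.4521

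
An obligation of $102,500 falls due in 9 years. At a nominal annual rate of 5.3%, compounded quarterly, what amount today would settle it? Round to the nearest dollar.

Periodic rate i = 0.053/4 = 0.01325; n = 9 × 4 = 36 periods.
Discount factor = (1+0.01325)^(−36) = 0.622590; PV = 102,500 × 0.622590 = 63,815.4474

$63,815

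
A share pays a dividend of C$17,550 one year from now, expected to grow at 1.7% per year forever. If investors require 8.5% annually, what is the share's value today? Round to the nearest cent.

C$258,088.24

PV = D₁/(r − g) = 17550/(0.085 − 0.017) = 258,088.2353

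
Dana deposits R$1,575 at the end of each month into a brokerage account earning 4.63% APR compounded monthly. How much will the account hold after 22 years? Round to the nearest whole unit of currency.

Periodic rate i = 0.0463/12 = 0.00385833; n = 22 × 12 = 264 periods.
Accumulation factor s(264|0.00385833) = 457.164347; FV = 1575 × 457.164347 = 720,033.8473

R$720,034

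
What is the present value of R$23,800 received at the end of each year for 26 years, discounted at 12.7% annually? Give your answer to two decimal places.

R$179,031.07

PV = 23800 × [1 − (1+0.127)^(−26)] / 0.127 = 23800 × 7.522314 = 179,031.0745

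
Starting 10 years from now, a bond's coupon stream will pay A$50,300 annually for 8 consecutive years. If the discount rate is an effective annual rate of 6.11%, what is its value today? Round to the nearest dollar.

Value one period before first payment (t=9): 50300 × [1 − (1+0.0611)^(−8)] / 0.0611 = 50300 × 6.182849 = 310,997.3224
Discount back 9 years: 310,997.3224 × (1+0.0611)^(−9) = 310,997.3224 × 0.586399 = 182,368.4971

A$182,368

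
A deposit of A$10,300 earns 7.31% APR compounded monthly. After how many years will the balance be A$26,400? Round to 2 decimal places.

Periodic rate i = 0.0731/12 = 0.00609167.
n = ln(26400/10300) / ln(1+0.00609167) = ln(2.56311) / 0.006073 = 154.9796 months
= 154.9796/12 years

12.91 years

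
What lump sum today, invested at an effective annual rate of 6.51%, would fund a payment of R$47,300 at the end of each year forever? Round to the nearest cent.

PV = PMT / i = 47300 / 0.0651 = 726,574.5008

R$726,574.50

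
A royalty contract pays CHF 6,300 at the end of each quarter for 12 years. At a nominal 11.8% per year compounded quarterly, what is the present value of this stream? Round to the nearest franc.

With 4 periods per year: i = 0.0295, n = 48.
PV = 6300 × [1 − (1+0.0295)^(−48)] / 0.0295 = 6300 × 25.501518 = 160,659.5637

CHF 160,660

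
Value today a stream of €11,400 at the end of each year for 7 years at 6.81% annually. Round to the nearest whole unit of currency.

€61,847

Annuity factor a(7|0.0681) = 5.425173; PV = 11400 × 5.425173 = 61,846.9690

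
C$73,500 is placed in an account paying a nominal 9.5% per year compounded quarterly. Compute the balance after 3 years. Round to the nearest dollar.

C$97,412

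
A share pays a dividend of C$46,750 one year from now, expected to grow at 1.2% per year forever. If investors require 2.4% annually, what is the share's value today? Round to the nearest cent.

PV = PMT / (i − g) = 46750 / (0.024 − 0.012) = 46750 / 0.012000 = 3,895,833.3333

C$3,895,833.33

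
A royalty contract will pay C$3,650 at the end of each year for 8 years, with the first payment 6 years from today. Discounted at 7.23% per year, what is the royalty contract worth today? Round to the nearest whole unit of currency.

Value one period before first payment (t=5): 3650 × [1 − (1+0.0723)^(−8)] / 0.0723 = 3650 × 5.918439 = 21,602.3032
Discount back 5 years: 21,602.3032 × (1+0.0723)^(−5) = 21,602.3032 × 0.705372 = 15,237.6687

C$15,238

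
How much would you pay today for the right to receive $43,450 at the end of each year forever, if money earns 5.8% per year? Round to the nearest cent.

PV = C/r = 43450/0.058 = 749,137.9310

$749,137.93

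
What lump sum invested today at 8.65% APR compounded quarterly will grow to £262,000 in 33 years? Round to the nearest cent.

i = 0.0865/4 = 0.021625 per quarter; n = 33·4 = 132.
PV = 262,000 / (1 + 0.021625)^132 = 262,000 / 16.845332 = 15,553.2702

£15,553.27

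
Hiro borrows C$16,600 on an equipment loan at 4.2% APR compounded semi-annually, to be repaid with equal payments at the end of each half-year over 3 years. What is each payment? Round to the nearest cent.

i = 0.042/2 = 0.021 per half-year; n = 3·2 = 6.
PMT = 16600 / ( [1 − (1+0.021)^(−6)] / 0.021 ) = 16600 / 5.582576 = 2,973.5375

C$2,973.54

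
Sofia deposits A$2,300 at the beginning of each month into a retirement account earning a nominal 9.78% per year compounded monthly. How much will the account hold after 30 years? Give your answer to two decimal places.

A$5,001,781.43

With 12 periods per year: i = 0.00815, n = 360.
Accumulation factor s(360|0.00815) × (1+i) = 2174.687579; FV = 2300 × 2174.687579 = 5,001,781.4317
Payments are at the start of each period, so multiply by (1+i).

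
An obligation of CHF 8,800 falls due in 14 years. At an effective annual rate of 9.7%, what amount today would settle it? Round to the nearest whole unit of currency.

CHF 2,408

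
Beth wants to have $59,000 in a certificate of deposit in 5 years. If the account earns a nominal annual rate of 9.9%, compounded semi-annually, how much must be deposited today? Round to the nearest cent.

With 2 periods per year: i = 0.0495, n = 10.
PV = 59,000 / (1 + 0.0495)^10 = 59,000 / 1.621155 = 36,393.8149

$36,393.81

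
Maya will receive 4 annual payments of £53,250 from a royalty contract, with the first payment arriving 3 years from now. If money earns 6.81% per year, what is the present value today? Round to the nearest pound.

£158,783

PV at t=2 (ordinary 4-year annuity): 53250 × a(4|0.0681) = 53250 × 3.401791 = 181,145.3592
Discount back 2 years: 181,145.3592 × (1+0.0681)^(−2) = 181,145.3592 × 0.876549 = 158,782.7730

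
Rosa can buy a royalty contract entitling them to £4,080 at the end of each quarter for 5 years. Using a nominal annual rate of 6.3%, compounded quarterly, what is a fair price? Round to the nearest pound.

Periodic rate i = 0.063/4 = 0.01575; n = 5 × 4 = 20 periods.
PV = PMT · [1 − (1+i)^(−n)] / i = 4080 · 17.042373 = 69,532.8830

£69,533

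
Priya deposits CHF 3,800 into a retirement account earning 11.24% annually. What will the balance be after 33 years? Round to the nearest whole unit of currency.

CHF 127,760

3,800 × (1+0.1124)^33 = 3,800 × 33.621133 = 127,760.3059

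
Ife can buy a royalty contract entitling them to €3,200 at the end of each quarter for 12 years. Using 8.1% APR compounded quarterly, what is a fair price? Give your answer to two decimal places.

€97,656.52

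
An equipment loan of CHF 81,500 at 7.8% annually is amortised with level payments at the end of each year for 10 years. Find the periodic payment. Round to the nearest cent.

CHF 12,036.56

Annuity-PV factor = 6.771036; PMT = 81500 / 6.771036 = 12,036.5621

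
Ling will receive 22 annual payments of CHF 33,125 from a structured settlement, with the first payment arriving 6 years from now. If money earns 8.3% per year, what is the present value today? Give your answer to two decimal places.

Value one period before first payment (t=5): 33125 × [1 − (1+0.083)^(−22)] / 0.083 = 33125 × 9.963242 = 330,032.3822
PV₀ = 330,032.3822 / (1+0.083)^5 = 330,032.3822 / 1.489849 = 221,520.6775

CHF 221,520.68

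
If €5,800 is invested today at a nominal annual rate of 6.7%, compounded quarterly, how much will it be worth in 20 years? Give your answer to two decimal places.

€21,905.97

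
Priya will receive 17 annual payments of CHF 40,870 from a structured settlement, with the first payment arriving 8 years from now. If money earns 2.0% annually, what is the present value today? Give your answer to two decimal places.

PV at t=7 (ordinary 17-year annuity): 40870 × a(17|0.02) = 40870 × 14.291872 = 584,108.8036
PV₀ = 584,108.8036 / (1+0.02)^7 = 584,108.8036 / 1.148686 = 508,501.8644

CHF 508,501.86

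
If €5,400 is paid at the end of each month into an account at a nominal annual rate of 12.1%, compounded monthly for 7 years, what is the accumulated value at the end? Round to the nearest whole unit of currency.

i = 0.121/12 = 0.0100833 per month; n = 7·12 = 84.
FV = PMT · [(1+i)^n − 1] / i = 5400 · 131.183286 = 708,389.7423

€708,390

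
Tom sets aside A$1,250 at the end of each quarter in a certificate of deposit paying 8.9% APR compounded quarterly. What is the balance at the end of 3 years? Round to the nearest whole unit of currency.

A$16,979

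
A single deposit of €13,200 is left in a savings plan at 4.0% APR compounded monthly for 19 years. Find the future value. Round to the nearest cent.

€28,189.60

With 12 periods per year: i = 0.00333333, n = 228.
13,200 × (1+0.00333333)^228 = 13,200 × 2.135575 = 28,189.5959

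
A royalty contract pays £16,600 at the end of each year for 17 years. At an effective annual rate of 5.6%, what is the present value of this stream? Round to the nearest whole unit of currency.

£179,038

Annuity factor a(17|0.056) = 10.785418; PV = 16600 × 10.785418 = 179,037.9365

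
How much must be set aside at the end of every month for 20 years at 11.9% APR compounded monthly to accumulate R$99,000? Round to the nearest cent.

Periodic rate i = 0.119/12 = 0.00991667; n = 20 × 12 = 240 periods.
PMT = 99000 / ( [(1+0.00991667)^240 − 1] / 0.00991667 ) = 99000 / 976.030826 = 101.4312

R$101.43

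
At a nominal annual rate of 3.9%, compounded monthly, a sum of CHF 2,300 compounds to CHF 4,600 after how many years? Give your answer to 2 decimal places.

17.80 years

Periodic rate i = 0.039/12 = 0.00325.
n = ln(4600/2300) / ln(1+0.00325) = ln(2.00000) / 0.003245 = 213.6224 months
= 213.6224/12 years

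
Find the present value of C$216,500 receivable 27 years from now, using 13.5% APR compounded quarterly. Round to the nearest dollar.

C$6,006

Periodic rate i = 0.135/4 = 0.03375; n = 27 × 4 = 108 periods.
Discount factor = (1+0.03375)^(−108) = 0.027741; PV = 216,500 × 0.027741 = 6,005.9466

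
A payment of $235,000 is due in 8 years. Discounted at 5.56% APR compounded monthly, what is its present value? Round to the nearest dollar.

$150,779

i = 0.0556/12 = 0.00463333 per month; n = 8·12 = 96.
Discount factor = (1+0.00463333)^(−96) = 0.641611; PV = 235,000 × 0.641611 = 150,778.6392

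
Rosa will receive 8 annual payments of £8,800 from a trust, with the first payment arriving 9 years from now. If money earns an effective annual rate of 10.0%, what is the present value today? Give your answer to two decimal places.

Value one period before first payment (t=8): 8800 × [1 − (1+0.1)^(−8)] / 0.1 = 8800 × 5.334926 = 46,947.3505
Discount back 8 years: 46,947.3505 × (1+0.1)^(−8) = 46,947.3505 × 0.466507 = 21,901.2855

£21,901.29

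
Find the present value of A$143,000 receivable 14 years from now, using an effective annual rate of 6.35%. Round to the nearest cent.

A$60,396.41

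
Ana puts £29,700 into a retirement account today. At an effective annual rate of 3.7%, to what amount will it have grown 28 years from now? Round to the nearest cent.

£82,141.31

FV = PV·(1+i)^n = 29,700 × 2.765701 = 82,141.3107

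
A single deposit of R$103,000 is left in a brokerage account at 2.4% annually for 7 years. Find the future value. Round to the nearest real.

FV = PV·(1+i)^n = 103,000 × 1.180592 = 121,600.9369

R$121,601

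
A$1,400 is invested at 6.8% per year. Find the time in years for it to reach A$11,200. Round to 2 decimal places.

(1+i)^n = 11200/1400 = 8.00000, so n = ln 8.00000 / ln 1.068 = 31.6083 years

31.61 years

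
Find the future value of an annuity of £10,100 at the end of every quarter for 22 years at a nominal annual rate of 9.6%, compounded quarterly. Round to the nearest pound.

Periodic rate i = 0.096/4 = 0.024; n = 22 × 4 = 88 periods.
Accumulation factor s(88|0.024) = 294.213951; FV = 10100 × 294.213951 = 2,971,560.9007

£2,971,561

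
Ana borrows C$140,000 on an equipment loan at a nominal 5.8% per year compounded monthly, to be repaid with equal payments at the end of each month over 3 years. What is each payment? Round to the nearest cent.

C$4,246.40

Periodic rate i = 0.058/12 = 0.00483333; n = 3 × 12 = 36 periods.
Annuity-PV factor = 32.969135; PMT = 140000 / 32.969135 = 4,246.3959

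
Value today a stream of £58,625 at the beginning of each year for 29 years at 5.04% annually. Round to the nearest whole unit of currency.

£928,244

PV = 58625 × [1 − (1+0.0504)^(−29)] / 0.0504 × (1+i) = 58625 × 15.833579 = 928,243.5769
Payments are at the start of each period, so multiply by (1+i).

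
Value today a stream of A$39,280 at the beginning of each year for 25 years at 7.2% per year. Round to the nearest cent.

PV = PMT · [1 − (1+i)^(−n)] / i × (1+i) = 39280 · 12.270750 = 481,995.0663
Payments are at the start of each period, so multiply by (1+i).

A$481,995.07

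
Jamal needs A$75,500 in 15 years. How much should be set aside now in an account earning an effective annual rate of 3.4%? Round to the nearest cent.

PV = 75,500 / (1 + 0.034)^15 = 75,500 / 1.651232 = 45,723.4372

A$45,723.44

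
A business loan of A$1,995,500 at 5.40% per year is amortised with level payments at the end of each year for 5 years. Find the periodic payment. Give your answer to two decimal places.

A$466,018.37

Annuity-PV factor = 4.282020; PMT = 1.9955e+06 / 4.282020 = 466,018.3693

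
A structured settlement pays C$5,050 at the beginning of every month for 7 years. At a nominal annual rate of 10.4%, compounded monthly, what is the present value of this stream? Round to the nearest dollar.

C$303,045

i = 0.104/12 = 0.00866667 per month; n = 7·12 = 84.
PV = PMT · [1 − (1+i)^(−n)] / i × (1+i) = 5050 · 60.008989 = 303,045.3931
(Beginning-of-period payments → annuity-due factor ×(1+i).)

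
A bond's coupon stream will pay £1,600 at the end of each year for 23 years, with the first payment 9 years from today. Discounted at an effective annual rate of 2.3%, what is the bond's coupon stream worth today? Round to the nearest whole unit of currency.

PV at t=8 (ordinary 23-year annuity): 1600 × a(23|0.023) = 1600 × 17.707183 = 28,331.4923
Discount back 8 years: 28,331.4923 × (1+0.023)^(−8) = 28,331.4923 × 0.833671 = 23,619.1563

£23,619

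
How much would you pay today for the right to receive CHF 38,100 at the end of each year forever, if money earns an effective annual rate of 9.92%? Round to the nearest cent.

CHF 384,072.58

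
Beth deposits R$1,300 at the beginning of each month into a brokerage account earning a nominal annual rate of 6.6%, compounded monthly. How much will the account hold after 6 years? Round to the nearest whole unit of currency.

R$115,091

With 12 periods per year: i = 0.0055, n = 72.
FV = PMT · [(1+i)^n − 1] / i × (1+i) = 1300 · 88.531165 = 115,090.5146
(Beginning-of-period payments → annuity-due factor ×(1+i).)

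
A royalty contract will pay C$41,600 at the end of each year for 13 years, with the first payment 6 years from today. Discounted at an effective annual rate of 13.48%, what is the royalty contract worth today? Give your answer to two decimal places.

C$132,300.88

PV at t=5 (ordinary 13-year annuity): 41600 × a(13|0.1348) = 41600 × 5.985026 = 248,977.0745
PV₀ = 248,977.0745 / (1+0.1348)^5 = 248,977.0745 / 1.881900 = 132,300.8773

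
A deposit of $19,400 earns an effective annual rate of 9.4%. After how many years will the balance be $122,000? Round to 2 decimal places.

20.47 years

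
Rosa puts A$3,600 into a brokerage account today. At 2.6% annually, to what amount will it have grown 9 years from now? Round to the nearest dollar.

A$4,536

FV = 3,600 × (1 + 0.026)^9 = 4,535.5374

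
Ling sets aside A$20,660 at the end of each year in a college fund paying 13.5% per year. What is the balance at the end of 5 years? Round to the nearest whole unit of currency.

A$135,217

FV = PMT · [(1+i)^n − 1] / i = 20660 · 6.544884 = 135,217.3040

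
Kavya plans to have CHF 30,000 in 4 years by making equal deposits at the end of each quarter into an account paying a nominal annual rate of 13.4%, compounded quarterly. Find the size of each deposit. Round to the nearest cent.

With 4 periods per year: i = 0.0335, n = 16.
FV-annuity factor = 20.722740; PMT = 30000 / 20.722740 = 1,447.6850

CHF 1,447.69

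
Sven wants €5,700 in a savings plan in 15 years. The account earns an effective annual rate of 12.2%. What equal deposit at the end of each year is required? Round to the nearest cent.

PMT = 5700 / ( [(1+0.122)^15 − 1] / 0.122 ) = 5700 / 37.885459 = 150.4535

€150.45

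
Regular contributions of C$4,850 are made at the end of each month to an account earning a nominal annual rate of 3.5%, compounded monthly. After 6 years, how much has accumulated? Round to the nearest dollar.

C$387,946

Periodic rate i = 0.035/12 = 0.00291667; n = 6 × 12 = 72 periods.
FV = PMT · [(1+i)^n − 1] / i = 4850 · 79.988927 = 387,946.2953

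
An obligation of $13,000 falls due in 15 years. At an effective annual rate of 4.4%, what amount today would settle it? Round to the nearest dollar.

$6,815

Discount factor = (1+0.044)^(−15) = 0.524195; PV = 13,000 × 0.524195 = 6,814.5294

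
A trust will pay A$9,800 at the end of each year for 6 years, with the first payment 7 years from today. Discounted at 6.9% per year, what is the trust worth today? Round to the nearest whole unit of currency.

A$31,398

Value one period before first payment (t=6): 9800 × [1 − (1+0.069)^(−6)] / 0.069 = 9800 × 4.781290 = 46,856.6441
Discount back 6 years: 46,856.6441 × (1+0.069)^(−6) = 46,856.6441 × 0.670091 = 31,398.2144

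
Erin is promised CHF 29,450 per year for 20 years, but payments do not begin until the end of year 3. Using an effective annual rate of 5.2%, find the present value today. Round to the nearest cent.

CHF 326,073.90

Value one period before first payment (t=2): 29450 × [1 − (1+0.052)^(−20)] / 0.052 = 29450 × 12.253558 = 360,867.2884
Discount back 2 years: 360,867.2884 × (1+0.052)^(−2) = 360,867.2884 × 0.903584 = 326,073.8991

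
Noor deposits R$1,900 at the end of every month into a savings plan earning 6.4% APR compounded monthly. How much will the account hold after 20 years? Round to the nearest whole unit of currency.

With 12 periods per year: i = 0.00533333, n = 240.
FV = 1900 × [(1+0.00533333)^240 − 1] / 0.00533333 = 1900 × 484.580147 = 920,702.2796

R$920,702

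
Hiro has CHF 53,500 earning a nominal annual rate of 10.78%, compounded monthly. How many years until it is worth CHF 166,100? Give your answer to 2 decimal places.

10.56 years

Periodic rate i = 0.1078/12 = 0.00898333.
n = ln(166100/53500) / ln(1+0.00898333) = ln(3.10467) / 0.008943 = 126.6779 months
= 126.6779/12 years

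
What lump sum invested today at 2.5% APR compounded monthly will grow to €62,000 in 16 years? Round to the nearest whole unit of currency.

€41,577

With 12 periods per year: i = 0.00208333, n = 192.
PV = 62,000 / (1 + 0.00208333)^192 = 62,000 / 1.491204 = 41,577.1390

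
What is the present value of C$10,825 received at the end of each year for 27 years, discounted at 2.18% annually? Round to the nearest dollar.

C$219,169

PV = PMT · [1 − (1+i)^(−n)] / i = 10825 · 20.246537 = 219,168.7672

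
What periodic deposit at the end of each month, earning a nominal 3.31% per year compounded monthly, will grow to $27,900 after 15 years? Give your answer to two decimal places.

Periodic rate i = 0.0331/12 = 0.00275833; n = 15 × 12 = 180 periods.
FV-annuity factor = 232.690605; PMT = 27900 / 232.690605 = 119.9017

$119.90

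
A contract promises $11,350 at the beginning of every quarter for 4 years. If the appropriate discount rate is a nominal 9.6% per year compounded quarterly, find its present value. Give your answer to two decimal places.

$152,917.97

With 4 periods per year: i = 0.024, n = 16.
Annuity factor a(16|0.024) × (1+i) = 13.472949; PV = 11350 × 13.472949 = 152,917.9673
Payments are at the start of each period, so multiply by (1+i).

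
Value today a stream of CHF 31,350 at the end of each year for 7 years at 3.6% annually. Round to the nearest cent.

Annuity factor a(7|0.036) = 6.091790; PV = 31350 × 6.091790 = 190,977.6123

CHF 190,977.61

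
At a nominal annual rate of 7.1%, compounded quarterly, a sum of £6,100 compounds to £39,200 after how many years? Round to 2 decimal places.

26.43 years

Periodic rate i = 0.071/4 = 0.01775.
n = ln(39200/6100) / ln(1+0.01775) = ln(6.42623) / 0.017594 = 105.7381 quarters
= 105.7381/4 years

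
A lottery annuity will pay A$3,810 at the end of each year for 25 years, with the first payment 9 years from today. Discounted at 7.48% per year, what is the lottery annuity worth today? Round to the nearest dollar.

A$23,890

PV at t=8 (ordinary 25-year annuity): 3810 × a(25|0.0748) = 3810 × 11.166529 = 42,544.4770
PV₀ = 42,544.4770 / (1+0.0748)^8 = 42,544.4770 / 1.780825 = 23,890.3178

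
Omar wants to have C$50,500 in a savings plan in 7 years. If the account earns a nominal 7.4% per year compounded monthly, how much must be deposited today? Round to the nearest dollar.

i = 0.074/12 = 0.00616667 per month; n = 7·12 = 84.
Discount factor = (1+0.00616667)^(−84) = 0.596659; PV = 50,500 × 0.596659 = 30,131.2840

C$30,131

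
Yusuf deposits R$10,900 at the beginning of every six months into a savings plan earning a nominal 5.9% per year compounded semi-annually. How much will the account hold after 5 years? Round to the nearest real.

R$128,347

Periodic rate i = 0.059/2 = 0.0295; n = 5 × 2 = 10 periods.
FV = PMT · [(1+i)^n − 1] / i × (1+i) = 10900 · 11.774924 = 128,346.6669
(annuity-due: payments at period start, so ×(1+i).)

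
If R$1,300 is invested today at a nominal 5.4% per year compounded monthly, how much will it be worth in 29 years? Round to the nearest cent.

R$6,201.87

i = 0.054/12 = 0.0045 per month; n = 29·12 = 348.
FV = 1,300 × (1 + 0.0045)^348 = 6,201.8727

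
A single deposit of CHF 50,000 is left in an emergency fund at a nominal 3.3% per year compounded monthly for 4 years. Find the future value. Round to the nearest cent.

With 12 periods per year: i = 0.00275, n = 48.
FV = PV·(1+i)^n = 50,000 × 1.140902 = 57,045.0803

CHF 57,045.08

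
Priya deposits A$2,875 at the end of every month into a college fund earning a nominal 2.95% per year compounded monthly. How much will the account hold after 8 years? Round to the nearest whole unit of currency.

With 12 periods per year: i = 0.00245833, n = 96.
Accumulation factor s(96|0.00245833) = 108.125153; FV = 2875 × 108.125153 = 310,859.8152

A$310,860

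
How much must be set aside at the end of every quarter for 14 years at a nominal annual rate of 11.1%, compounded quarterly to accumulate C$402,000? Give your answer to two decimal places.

Periodic rate i = 0.111/4 = 0.02775; n = 14 × 4 = 56 periods.
FV-annuity factor = 130.856225; PMT = 402000 / 130.856225 = 3,072.0740

C$3,072.07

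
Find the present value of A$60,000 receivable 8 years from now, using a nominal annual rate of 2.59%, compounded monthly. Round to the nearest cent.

Periodic rate i = 0.0259/12 = 0.00215833; n = 8 × 12 = 96 periods.
PV = FV·(1+i)^(−n) = 60,000 × 0.813039 = 48,782.3147

A$48,782.31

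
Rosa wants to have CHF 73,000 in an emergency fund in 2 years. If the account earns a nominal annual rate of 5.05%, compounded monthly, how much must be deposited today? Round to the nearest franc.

i = 0.0505/12 = 0.00420833 per month; n = 2·12 = 24.
PV = FV·(1+i)^(−n) = 73,000 × 0.904125 = 66,001.0973

CHF 66,001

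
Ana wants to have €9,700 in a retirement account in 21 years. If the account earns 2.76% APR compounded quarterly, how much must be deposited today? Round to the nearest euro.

i = 0.0276/4 = 0.0069 per quarter; n = 21·4 = 84.
PV = 9,700 / (1 + 0.0069)^84 = 9,700 / 1.781774 = 5,444.0124

€5,444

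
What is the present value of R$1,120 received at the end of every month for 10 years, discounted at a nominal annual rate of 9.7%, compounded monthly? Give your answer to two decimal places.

i = 0.097/12 = 0.00808333 per month; n = 10·12 = 120.
Annuity factor a(120|0.00808333) = 76.631242; PV = 1120 × 76.631242 = 85,826.9911

R$85,826.99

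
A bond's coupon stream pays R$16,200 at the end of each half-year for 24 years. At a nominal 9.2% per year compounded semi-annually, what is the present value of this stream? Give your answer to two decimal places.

R$311,507.46

Periodic rate i = 0.092/2 = 0.046; n = 24 × 2 = 48 periods.
PV = 16200 × [1 − (1+0.046)^(−48)] / 0.046 = 16200 × 19.228855 = 311,507.4571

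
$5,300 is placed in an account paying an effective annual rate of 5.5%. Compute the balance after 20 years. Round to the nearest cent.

$15,464.11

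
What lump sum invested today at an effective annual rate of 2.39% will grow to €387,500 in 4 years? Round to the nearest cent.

€352,566.90

Discount factor = (1+0.0239)^(−4) = 0.909850; PV = 387,500 × 0.909850 = 352,566.8982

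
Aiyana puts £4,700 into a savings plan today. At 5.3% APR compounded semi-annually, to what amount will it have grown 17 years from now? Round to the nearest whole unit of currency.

£11,437

With 2 periods per year: i = 0.0265, n = 34.
FV = PV·(1+i)^n = 4,700 × 2.433349 = 11,436.7409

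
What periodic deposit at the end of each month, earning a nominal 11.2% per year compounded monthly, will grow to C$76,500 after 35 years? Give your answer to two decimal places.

C$14.72

With 12 periods per year: i = 0.00933333, n = 420.
PMT = 76500 / ( [(1+0.00933333)^420 − 1] / 0.00933333 ) = 76500 / 5195.617354 = 14.7239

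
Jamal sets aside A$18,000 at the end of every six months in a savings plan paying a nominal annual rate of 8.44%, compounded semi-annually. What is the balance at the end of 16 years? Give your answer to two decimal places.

A$1,174,470.50

Periodic rate i = 0.0844/2 = 0.0422; n = 16 × 2 = 32 periods.
FV = PMT · [(1+i)^n − 1] / i = 18000 · 65.248361 = 1,174,470.4978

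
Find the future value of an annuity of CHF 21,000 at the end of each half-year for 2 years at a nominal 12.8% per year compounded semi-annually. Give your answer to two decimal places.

With 2 periods per year: i = 0.064, n = 4.
FV = PMT · [(1+i)^n − 1] / i = 21000 · 4.400646 = 92,413.5690

CHF 92,413.57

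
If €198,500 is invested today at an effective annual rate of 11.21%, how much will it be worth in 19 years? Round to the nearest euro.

198,500 × (1+0.1121)^19 = 198,500 × 7.528925 = 1,494,491.6240

€1,494,492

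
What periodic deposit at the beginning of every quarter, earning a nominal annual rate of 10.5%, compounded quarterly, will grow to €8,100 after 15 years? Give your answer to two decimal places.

i = 0.105/4 = 0.02625 per quarter; n = 15·4 = 60.
FV-annuity factor × (1+i) = 145.965406; PMT = 8100 / 145.965406 = 55.4926

€55.49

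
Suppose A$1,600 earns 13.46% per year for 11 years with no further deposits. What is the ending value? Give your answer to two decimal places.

FV = PV·(1+i)^n = 1,600 × 4.011165 = 6,417.8647

A$6,417.86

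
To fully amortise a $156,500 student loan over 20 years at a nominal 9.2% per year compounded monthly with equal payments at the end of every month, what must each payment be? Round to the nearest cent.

$1,428.26

i = 0.092/12 = 0.00766667 per month; n = 20·12 = 240.
Annuity-PV factor = 109.573585; PMT = 156500 / 109.573585 = 1,428.2639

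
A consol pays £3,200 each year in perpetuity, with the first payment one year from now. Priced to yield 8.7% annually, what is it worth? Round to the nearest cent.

£36,781.61

PV = PMT / i = 3200 / 0.087 = 36,781.6092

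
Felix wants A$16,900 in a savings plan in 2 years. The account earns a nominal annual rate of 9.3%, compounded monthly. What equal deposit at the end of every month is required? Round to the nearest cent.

i = 0.093/12 = 0.00775 per month; n = 2·12 = 24.
FV-annuity factor = 26.265670; PMT = 16900 / 26.265670 = 643.4254

A$643.43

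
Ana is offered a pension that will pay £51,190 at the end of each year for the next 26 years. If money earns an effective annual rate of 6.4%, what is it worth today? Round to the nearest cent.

PV = PMT · [1 − (1+i)^(−n)] / i = 51190 · 12.510863 = 640,431.0826

£640,431.08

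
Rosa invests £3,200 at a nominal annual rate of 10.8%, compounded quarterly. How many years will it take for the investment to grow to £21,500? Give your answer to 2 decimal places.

Periodic rate i = 0.108/4 = 0.027.
n = ln(21500/3200) / ln(1+0.027) = ln(6.71875) / 0.026642 = 71.5002 quarters
= 71.5002/4 years

17.88 years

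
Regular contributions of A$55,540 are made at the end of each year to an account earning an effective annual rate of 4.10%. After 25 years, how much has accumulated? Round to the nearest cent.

FV = 55540 × [(1+0.041)^25 − 1] / 0.041 = 55540 × 42.211313 = 2,344,416.3200

A$2,344,416.32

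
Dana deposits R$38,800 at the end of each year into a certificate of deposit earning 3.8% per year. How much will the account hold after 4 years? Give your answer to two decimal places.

R$164,272.64

Accumulation factor s(4|0.038) = 4.233831; FV = 38800 × 4.233831 = 164,272.6378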